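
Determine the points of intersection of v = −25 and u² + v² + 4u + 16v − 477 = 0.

(−18, −25) and (14, −25)

Substitute v = −25:
u² + 4u − 252 = 0
u = 14 or u = −18, giving (14, −25) and (−18, −25).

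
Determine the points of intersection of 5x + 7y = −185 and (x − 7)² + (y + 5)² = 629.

(−16, −15) and (5, −30)

From the line, y = (−185 − 5x)/7. Substituting:
74x² + 814x − 5920 = 0  ⟹  x² + 11x − 80 = 0
x = 5 or x = −16, giving (5, −30) and (−16, −15).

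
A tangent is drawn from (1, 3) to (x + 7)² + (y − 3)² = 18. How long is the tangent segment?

With centre O = (−7, 3), |OP|² = 64 and r² = 18.
Power of the point: PT² = |PO|² − r² = 46, so PT = √46.

√46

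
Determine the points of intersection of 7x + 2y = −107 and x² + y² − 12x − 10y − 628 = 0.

Express y = (−107 − 7x)/2 and substitute into the circle:
53x² + 1590x + 11077 = 0  ⟹  x² + 30x + 209 = 0
x = −11 or x = −19, giving (−11, −15) and (−19, 13).

(−19, 13) and (−11, −15)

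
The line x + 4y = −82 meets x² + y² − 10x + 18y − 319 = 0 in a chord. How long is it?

8√17

The distance from (5, −9) to the line is 51/√17, and r² = 425.
Half the chord is √(r² − d²) = √(272), so the full chord is 8√17.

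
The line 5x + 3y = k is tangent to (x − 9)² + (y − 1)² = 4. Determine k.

For a tangent, require d(centre, line) = r = 2.
|5·9 + 3·1 − k| / √34 = 2
|k − (48)| = 2√34.

k = 48 ± 2√34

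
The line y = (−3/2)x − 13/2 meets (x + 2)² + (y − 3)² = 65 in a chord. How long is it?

4√13

The distance from (−2, 3) to the line is 13/√13, and r² = 65.
Half the chord is √(r² − d²) = √(52), so the full chord is 4√13.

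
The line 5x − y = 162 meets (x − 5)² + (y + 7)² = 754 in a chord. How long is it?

4√26

Substitute y = 5x − 162:
26x² − 1560x + 23296 = 0  ⟹  x² − 60x + 896 = 0
x = 32 or x = 28, giving (32, −2) and (28, −22).
|(32, −2) − (28, −22)| = √((4)² + (20)²) = 4√26.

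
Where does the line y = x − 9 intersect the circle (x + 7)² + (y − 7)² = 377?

Substitute y = x − 9:
2x² − 18x − 72 = 0  ⟹  x² − 9x − 36 = 0
x = 12 or x = −3, giving (12, 3) and (−3, −12).

(−3, −12) and (12, 3)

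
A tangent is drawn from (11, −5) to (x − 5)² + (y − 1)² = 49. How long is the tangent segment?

The centre is (5, 1) and r = 7. The square of the distance from P to the centre is 36 + 36 = 72.
Power of the point: PT² = |PO|² − r² = 23, so PT = √23.

√23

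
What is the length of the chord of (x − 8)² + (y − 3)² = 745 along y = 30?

8

Centre (8, 3), r² = 745. Perpendicular distance d from centre to line = |−27| / √1 = 27.
Chord = 2√(r² − d²) = 2·√(16) = 8.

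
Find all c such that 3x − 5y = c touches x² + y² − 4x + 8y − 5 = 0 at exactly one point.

The line touches the circle iff its distance from (2, −4) is 5:
|3·2 − 5·(−4) − c| / √34 = 5
|c − (26)| = 5√34.

c = 26 ± 5√34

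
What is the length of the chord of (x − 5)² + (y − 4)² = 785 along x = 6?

56

Centre (5, 4), r² = 785. Perpendicular distance d from centre to line = |−1| / √1 = 1.
Half the chord is √(r² − d²) = √(784), so the full chord is 56.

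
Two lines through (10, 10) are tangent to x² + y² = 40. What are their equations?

3x − y = 20 and x − 3y = −20

A line y − (10) = m(x − (10)) is tangent when its distance from (0, 0) is 2√10:
[m·(−10) − (−10)]² = 40(m² + 1)
3m² − 10m + 3 = 0, so m = 3 or m = 1/3.
With m = 3: 3x − y = 20. With m = 1/3: x − 3y = −20.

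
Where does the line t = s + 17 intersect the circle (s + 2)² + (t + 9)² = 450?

From the line, t = s + 17. Substituting:
2s² + 56s + 230 = 0  ⟹  s² + 28s + 115 = 0
s = −5 or s = −23, giving (−5, 12) and (−23, −6).

(−23, −6) and (−5, 12)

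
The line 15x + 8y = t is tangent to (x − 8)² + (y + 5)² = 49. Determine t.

Tangency holds when the distance from the centre (8, −5) to the line equals the radius 7:
|15·8 + 8·(−5) − t| / √289 = 7
|t − (80)| = 7·17, so t = 199 or t = −39.

t = −39 or t = 199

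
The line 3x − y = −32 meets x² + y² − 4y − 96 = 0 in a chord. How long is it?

2√10

Centre (0, 2), r² = 100. Perpendicular distance d from centre to line = |30| / √10 = 30/√10.
Chord = 2√(r² − d²) = 2·√(10) = 2√10.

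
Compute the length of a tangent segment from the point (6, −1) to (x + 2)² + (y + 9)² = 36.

2√23

With centre O = (−2, −9), |OP|² = 128 and r² = 36.
By the tangent–radius right angle, tangent length = √(|PO|² − r²) = √92 = 2√23.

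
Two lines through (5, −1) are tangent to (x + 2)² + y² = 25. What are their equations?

A line y − (−1) = m(x − (5)) is tangent when its distance from (−2, 0) is 5:
[m·(−7) − (1)]² = 25(m² + 1)
12m² + 7m − 12 = 0, so m = 3/4 or m = −4/3.
With m = 3/4: 3x − 4y = 19. With m = −4/3: 4x + 3y = 17.

3x − 4y = 19 and 4x + 3y = 17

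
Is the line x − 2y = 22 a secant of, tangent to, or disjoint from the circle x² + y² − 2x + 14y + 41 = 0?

disjoint

Substituting the line into the circle gives 5x² − 24x + 32 = 0.
Δ = 576 − 640 = −64.
No real roots: the line does not meet the circle.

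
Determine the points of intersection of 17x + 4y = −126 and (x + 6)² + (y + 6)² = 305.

Substitute y = (−126 − 17x)/4:
305x² + 3660x + 6100 = 0  ⟹  x² + 12x + 20 = 0
x = −2 or x = −10, giving (−2, −23) and (−10, 11).

(−10, 11) and (−2, −23)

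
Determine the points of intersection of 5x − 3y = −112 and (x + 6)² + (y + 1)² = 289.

(−23, −1) and (−14, 14)

Express y = (112 + 5x)/3 and substitute into the circle:
34x² + 1258x + 10948 = 0  ⟹  x² + 37x + 322 = 0
x = −14 or x = −23, giving (−14, 14) and (−23, −1).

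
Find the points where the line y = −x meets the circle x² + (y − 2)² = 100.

(−8, 8) and (6, −6)

Substitute y = −x:
2x² + 4x − 96 = 0  ⟹  x² + 2x − 48 = 0
x = 6 or x = −8, giving (6, −6) and (−8, 8).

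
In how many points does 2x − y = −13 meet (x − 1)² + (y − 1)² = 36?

Substituting the line into the circle gives 5x² + 46x + 109 = 0.
Δ = 2116 − 2180 = −64.
No real roots: the line does not meet the circle.

0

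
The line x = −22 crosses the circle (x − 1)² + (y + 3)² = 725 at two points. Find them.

The line gives x = −22. Substituting into the circle:
y² + 6y − 187 = 0
y = 11 or y = −17, giving (−22, 11) and (−22, −17).

(−22, −17) and (−22, 11)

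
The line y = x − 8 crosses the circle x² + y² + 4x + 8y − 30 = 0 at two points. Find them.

Substitute y = x − 8:
2x² − 4x − 30 = 0  ⟹  x² − 2x − 15 = 0
x = 5 or x = −3, giving (5, −3) and (−3, −11).

(−3, −11) and (5, −3)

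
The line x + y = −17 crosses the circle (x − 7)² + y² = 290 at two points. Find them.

(−6, −11) and (−4, −13)

From the line, y = −x − 17. Substituting:
2x² + 20x + 48 = 0  ⟹  x² + 10x + 24 = 0
x = −4 or x = −6, giving (−4, −13) and (−6, −11).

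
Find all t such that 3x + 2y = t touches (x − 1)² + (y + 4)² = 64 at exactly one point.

Tangency holds when the distance from the centre (1, −4) to the line equals the radius 8:
|3·1 + 2·(−4) − t| / √13 = 8
|t − (−5)| = 8√13.

t = −5 ± 8√13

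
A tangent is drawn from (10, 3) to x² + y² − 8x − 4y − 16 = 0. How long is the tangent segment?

1

The centre is (4, 2) and r = 6. The square of the distance from P to the centre is 36 + 1 = 37.
By the tangent–radius right angle, tangent length = √(|PO|² − r²) = √1 = 1.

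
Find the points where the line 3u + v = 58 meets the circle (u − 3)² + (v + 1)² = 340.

(15, 13) and (21, −5)

Express v = −3u + 58 and substitute into the circle:
10u² − 360u + 3150 = 0  ⟹  u² − 36u + 315 = 0
u = 21 or u = 15, giving (21, −5) and (15, 13).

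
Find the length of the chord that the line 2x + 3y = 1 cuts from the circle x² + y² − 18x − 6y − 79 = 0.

6√13

Centre (9, 3), r² = 169. Perpendicular distance d from centre to line = |26| / √13 = 26/√13.
Half the chord is √(r² − d²) = √(117), so the full chord is 6√13.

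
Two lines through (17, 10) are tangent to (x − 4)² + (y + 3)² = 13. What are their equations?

Let a tangent through (17, 10) have slope m. Its distance from (4, −3) must equal √13:
(−13m − (−13))² = 13(m² + 1)
6m² − 13m + 6 = 0, so m = 2/3 or m = 3/2.
With m = 2/3: 2x − 3y = 4. With m = 3/2: 3x − 2y = 31.

2x − 3y = 4 and 3x − 2y = 31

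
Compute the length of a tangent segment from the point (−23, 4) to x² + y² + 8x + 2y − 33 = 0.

The centre is (−4, −1) and r = 5√2. The square of the distance from P to the centre is 361 + 25 = 386.
Power of the point: PT² = |PO|² − r² = 336, so PT = 4√21.

4√21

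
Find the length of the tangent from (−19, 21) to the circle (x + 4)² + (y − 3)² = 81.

6√13

The centre is (−4, 3) and r = 9. The square of the distance from P to the centre is 225 + 324 = 549.
By the tangent–radius right angle, tangent length = √(|PO|² − r²) = √468 = 6√13.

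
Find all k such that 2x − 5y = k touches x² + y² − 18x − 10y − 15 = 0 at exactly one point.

Tangency holds when the distance from the centre (9, 5) to the line equals the radius 11:
|2·9 − 5·5 − k| / √29 = 11
|k − (−7)| = 11√29.

k = −7 ± 11√29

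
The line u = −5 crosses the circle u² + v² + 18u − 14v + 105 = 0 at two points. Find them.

(−5, 4) and (−5, 10)

The line gives u = −5. Substituting into the circle:
v² − 14v + 40 = 0
v = 10 or v = 4, giving (−5, 10) and (−5, 4).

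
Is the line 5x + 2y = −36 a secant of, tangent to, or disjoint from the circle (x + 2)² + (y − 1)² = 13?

disjoint

Substituting the line into the circle gives 29x² + 396x + 1408 = 0.
Discriminant = (396)² − 4·29·(1408) = −6512 < 0.
No real roots: the line does not meet the circle.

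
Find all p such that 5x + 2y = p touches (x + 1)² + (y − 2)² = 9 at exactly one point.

The line touches the circle iff its distance from (−1, 2) is 3:
|5·(−1) + 2·2 − p| / √29 = 3
|p − (−1)| = 3√29.

p = −1 ± 3√29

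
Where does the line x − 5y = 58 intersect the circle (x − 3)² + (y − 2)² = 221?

Substitute y = (−58 + x)/5:
26x² − 286x − 676 = 0  ⟹  x² − 11x − 26 = 0
x = 13 or x = −2, giving (13, −9) and (−2, −12).

(−2, −12) and (13, −9)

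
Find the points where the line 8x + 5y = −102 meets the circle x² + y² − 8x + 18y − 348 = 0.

(−14, 2) and (6, −30)

Express y = (−102 − 8x)/5 and substitute into the circle:
89x² + 712x − 7476 = 0  ⟹  x² + 8x − 84 = 0
x = 6 or x = −14, giving (6, −30) and (−14, 2).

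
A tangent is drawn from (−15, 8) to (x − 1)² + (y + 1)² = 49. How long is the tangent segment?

12√2

Centre (1, −1), r² = 49. |PO|² = (−16)² + (9)² = 337.
The tangent meets the radius at right angles, so tangent² = |PO|² − r² = 337 − 49 = 288.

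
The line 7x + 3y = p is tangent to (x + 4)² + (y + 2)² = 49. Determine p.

For a tangent, require d(centre, line) = r = 7.
|7·(−4) + 3·(−2) − p| / √58 = 7
|p − (−34)| = 7√58.

p = −34 ± 7√58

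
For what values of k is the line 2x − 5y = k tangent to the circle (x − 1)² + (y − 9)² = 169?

k = −43 ± 13√29

The line touches the circle iff its distance from (1, 9) is 13:
|2·1 − 5·9 − k| / √29 = 13
|k − (−43)| = 13√29.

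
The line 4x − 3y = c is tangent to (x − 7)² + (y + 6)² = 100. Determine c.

For a tangent, require d(centre, line) = r = 10.
|4·7 − 3·(−6) − c| / √25 = 10
|c − (46)| = 10·5, so c = 96 or c = −4.

c = −4 or c = 96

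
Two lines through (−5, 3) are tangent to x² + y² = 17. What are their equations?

4x + y = −17 and x − 4y = −17

Write the tangent as mx − y + (3 − m·(−5)) = 0 and set its distance from the centre to √17:
(5m − (−3))² = 17(m² + 1)
4m² + 15m − 4 = 0, so m = −4 or m = 1/4.
Through (−5, 3) these give 4x + y = −17 and x − 4y = −17.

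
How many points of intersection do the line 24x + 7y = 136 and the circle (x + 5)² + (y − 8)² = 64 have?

Substituting the line into the circle gives 625x² − 3350x + 4489 = 0.
Discriminant = (−3350)² − 4·625·(4489) = 0.
A repeated root: the line is tangent.

1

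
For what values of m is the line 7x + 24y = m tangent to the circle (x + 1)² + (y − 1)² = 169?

m = −308 or m = 342

Tangency holds when the distance from the centre (−1, 1) to the line equals the radius 13:
|7·(−1) + 24·1 − m| / √625 = 13
|m − (17)| = 13·25, so m = 342 or m = −308.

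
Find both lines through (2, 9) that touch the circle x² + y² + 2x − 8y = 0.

4x + y = 17 and x − 4y = −34

Write the tangent as mx − y + (9 − m·(2)) = 0 and set its distance from the centre to √17:
(−3m − (−5))² = 17(m² + 1)
4m² + 15m − 4 = 0, so m = −4 or m = 1/4.
With m = −4: 4x + y = 17. With m = 1/4: x − 4y = −34.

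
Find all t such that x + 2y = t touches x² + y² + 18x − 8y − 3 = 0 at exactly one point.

Tangency holds when the distance from the centre (−9, 4) to the line equals the radius 10:
|1·(−9) + 2·4 − t| / √5 = 10
|t − (−1)| = 10√5.

t = −1 ± 10√5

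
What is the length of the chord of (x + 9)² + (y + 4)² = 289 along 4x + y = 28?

The distance from (−9, −4) to the line is 68/√17, and r² = 289.
Half the chord is √(r² − d²) = √(17), so the full chord is 2√17.

2√17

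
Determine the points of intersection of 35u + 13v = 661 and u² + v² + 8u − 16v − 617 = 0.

(7, 32) and (20, −3)

Substitute v = (661 − 35u)/13:
1394u² − 37638u + 195160 = 0  ⟹  u² − 27u + 140 = 0
u = 20 or u = 7, giving (20, −3) and (7, 32).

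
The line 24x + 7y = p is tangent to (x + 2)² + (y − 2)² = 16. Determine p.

p = −134 or p = 66

The line touches the circle iff its distance from (−2, 2) is 4:
|24·(−2) + 7·2 − p| / √625 = 4
|p − (−34)| = 4·25, so p = 66 or p = −134.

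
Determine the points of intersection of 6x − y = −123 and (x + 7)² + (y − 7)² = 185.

(−20, 3) and (−18, 15)

Substitute y = 6x + 123:
37x² + 1406x + 13320 = 0  ⟹  x² + 38x + 360 = 0
x = −18 or x = −20, giving (−18, 15) and (−20, 3).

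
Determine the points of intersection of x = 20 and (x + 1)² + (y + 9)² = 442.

The line gives x = 20. Substituting into the circle:
y² + 18y + 80 = 0
y = −8 or y = −10, giving (20, −8) and (20, −10).

(20, −10) and (20, −8)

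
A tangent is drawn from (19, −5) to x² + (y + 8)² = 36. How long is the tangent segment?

With centre O = (0, −8), |OP|² = 370 and r² = 36.
By the tangent–radius right angle, tangent length = √(|PO|² − r²) = √334.

√334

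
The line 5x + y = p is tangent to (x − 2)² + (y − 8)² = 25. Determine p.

The line touches the circle iff its distance from (2, 8) is 5:
|5·2 + 1·8 − p| / √26 = 5
|p − (18)| = 5√26.

p = 18 ± 5√26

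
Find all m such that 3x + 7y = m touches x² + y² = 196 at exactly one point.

Tangency holds when the distance from the centre (0, 0) to the line equals the radius 14:
|3·0 + 7·0 − m| / √58 = 14
|m| = 14√58.

m = ±14√58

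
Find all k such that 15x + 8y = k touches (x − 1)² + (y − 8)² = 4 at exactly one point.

The line touches the circle iff its distance from (1, 8) is 2:
|15·1 + 8·8 − k| / √289 = 2
|k − (79)| = 2·17, so k = 113 or k = 45.

k = 45 or k = 113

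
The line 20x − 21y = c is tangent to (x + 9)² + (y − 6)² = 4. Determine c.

c = −364 or c = −248

Tangency holds when the distance from the centre (−9, 6) to the line equals the radius 2:
|20·(−9) − 21·6 − c| / √841 = 2
|c − (−306)| = 2·29, so c = −248 or c = −364.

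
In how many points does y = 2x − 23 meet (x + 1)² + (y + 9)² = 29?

Centre (−1, −9), r² = 29. Distance² from centre to line = (−16)²/5 = 256/5.
Since d² > r², the line lies outside the circle.

0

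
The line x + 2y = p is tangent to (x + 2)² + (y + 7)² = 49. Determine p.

The line touches the circle iff its distance from (−2, −7) is 7:
|1·(−2) + 2·(−7) − p| / √5 = 7
|p − (−16)| = 7√5.

p = −16 ± 7√5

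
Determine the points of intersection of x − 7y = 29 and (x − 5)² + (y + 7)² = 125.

(−6, −5) and (15, −2)

Express y = (−29 + x)/7 and substitute into the circle:
50x² − 450x − 4500 = 0  ⟹  x² − 9x − 90 = 0
x = 15 or x = −6, giving (15, −2) and (−6, −5).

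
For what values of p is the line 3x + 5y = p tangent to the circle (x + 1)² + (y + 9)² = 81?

p = −48 ± 9√34

Tangency holds when the distance from the centre (−1, −9) to the line equals the radius 9:
|3·(−1) + 5·(−9) − p| / √34 = 9
|p − (−48)| = 9√34.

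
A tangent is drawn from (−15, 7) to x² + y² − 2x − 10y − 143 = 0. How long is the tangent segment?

√91

The centre is (1, 5) and r = 13. The square of the distance from P to the centre is 256 + 4 = 260.
The tangent meets the radius at right angles, so tangent² = |PO|² − r² = 260 − 169 = 91.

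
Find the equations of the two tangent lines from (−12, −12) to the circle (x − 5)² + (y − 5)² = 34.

A line y − (−12) = m(x − (−12)) is tangent when its distance from (5, 5) is √34:
(17m − (17))² = 34(m² + 1)
15m² − 34m + 15 = 0, so m = 5/3 or m = 3/5.
Through (−12, −12) these give 5x − 3y = −24 and 3x − 5y = 24.

5x − 3y = −24 and 3x − 5y = 24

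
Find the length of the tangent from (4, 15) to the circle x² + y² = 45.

14

Centre (0, 0), r² = 45. |PO|² = (4)² + (15)² = 241.
Power of the point: PT² = |PO|² − r² = 196, so PT = 14.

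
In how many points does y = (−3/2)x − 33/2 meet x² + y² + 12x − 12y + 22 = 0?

Substituting the line into the circle gives 13x² + 318x + 1969 = 0.
Discriminant = (318)² − 4·13·(1969) = −1264 < 0.
No real roots: the line does not meet the circle.

0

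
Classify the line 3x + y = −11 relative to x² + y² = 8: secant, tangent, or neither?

Substituting the line into the circle gives 10x² + 66x + 113 = 0.
Δ = 4356 − 4520 = −164.
No real roots: the line does not meet the circle.

neither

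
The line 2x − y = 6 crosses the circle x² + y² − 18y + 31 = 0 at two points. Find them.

From the line, y = 2x − 6. Substituting:
5x² − 60x + 175 = 0  ⟹  x² − 12x + 35 = 0
x = 7 or x = 5, giving (7, 8) and (5, 4).

(5, 4) and (7, 8)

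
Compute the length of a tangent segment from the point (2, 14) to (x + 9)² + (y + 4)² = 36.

Centre (−9, −4), r² = 36. |PO|² = (11)² + (18)² = 445.
The tangent meets the radius at right angles, so tangent² = |PO|² − r² = 445 − 36 = 409.

√409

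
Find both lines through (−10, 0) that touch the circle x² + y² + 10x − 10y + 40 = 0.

A line y − (0) = m(x − (−10)) is tangent when its distance from (−5, 5) is √10:
(5m − (5))² = 10(m² + 1)
3m² − 10m + 3 = 0, so m = 3 or m = 1/3.
Through (−10, 0) these give 3x − y = −30 and x − 3y = −10.

3x − y = −30 and x − 3y = −10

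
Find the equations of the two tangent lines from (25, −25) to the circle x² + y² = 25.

3x + 4y = −25 and 4x + 3y = 25

Let a tangent through (25, −25) have slope m. Its distance from (0, 0) must equal 5:
[m·(−25) − (25)]² = 25(m² + 1)
12m² + 25m + 12 = 0, so m = −3/4 or m = −4/3.
With m = −3/4: 3x + 4y = −25. With m = −4/3: 4x + 3y = 25.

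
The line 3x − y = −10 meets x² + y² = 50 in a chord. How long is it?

4√10

Centre (0, 0), r² = 50. Perpendicular distance d from centre to line = |10| / √10 = 10/√10.
Half the chord is √(r² − d²) = √(40), so the full chord is 4√10.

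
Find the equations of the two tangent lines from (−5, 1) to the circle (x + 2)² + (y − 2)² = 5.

x + 2y = −3 and 2x − y = −11

A line y − (1) = m(x − (−5)) is tangent when its distance from (−2, 2) is √5:
(3m − (1))² = 5(m² + 1)
2m² − 3m − 2 = 0, so m = −1/2 or m = 2.
Through (−5, 1) these give x + 2y = −3 and 2x − y = −11.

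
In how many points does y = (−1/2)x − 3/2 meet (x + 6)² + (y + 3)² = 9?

0

Substituting the line into the circle gives 5x² + 42x + 117 = 0.
Discriminant = (42)² − 4·5·(117) = −576 < 0.
No real roots: the line does not meet the circle.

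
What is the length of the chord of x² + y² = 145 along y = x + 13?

11√2

Substitute y = x + 13:
2x² + 26x + 24 = 0  ⟹  x² + 13x + 12 = 0
x = −1 or x = −12, giving (−1, 12) and (−12, 1).
Chord length = distance between (−1, 12) and (−12, 1) = √242 = 11√2.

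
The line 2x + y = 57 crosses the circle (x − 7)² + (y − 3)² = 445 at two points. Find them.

From the line, y = −2x + 57. Substituting:
5x² − 230x + 2520 = 0  ⟹  x² − 46x + 504 = 0
x = 28 or x = 18, giving (28, 1) and (18, 21).

(18, 21) and (28, 1)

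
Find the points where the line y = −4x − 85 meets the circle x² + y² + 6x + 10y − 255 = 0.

(−20, −5) and (−18, −13)

Express y = −4x − 85 and substitute into the circle:
17x² + 646x + 6120 = 0  ⟹  x² + 38x + 360 = 0
x = −18 or x = −20, giving (−18, −13) and (−20, −5).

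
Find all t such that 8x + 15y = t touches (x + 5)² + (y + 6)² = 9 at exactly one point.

For a tangent, require d(centre, line) = r = 3.
|8·(−5) + 15·(−6) − t| / √289 = 3
|t − (−130)| = 3·17, so t = −79 or t = −181.

t = −181 or t = −79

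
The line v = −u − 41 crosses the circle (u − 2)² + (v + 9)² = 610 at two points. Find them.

(−19, −22) and (−11, −30)

Express v = −u − 41 and substitute into the circle:
2u² + 60u + 418 = 0  ⟹  u² + 30u + 209 = 0
u = −11 or u = −19, giving (−11, −30) and (−19, −22).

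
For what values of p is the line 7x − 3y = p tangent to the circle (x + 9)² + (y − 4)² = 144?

The line touches the circle iff its distance from (−9, 4) is 12:
|7·(−9) − 3·4 − p| / √58 = 12
|p − (−75)| = 12√58.

p = −75 ± 12√58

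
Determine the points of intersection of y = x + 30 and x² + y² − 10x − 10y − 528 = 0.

Express y = x + 30 and substitute into the circle:
2x² + 40x + 72 = 0  ⟹  x² + 20x + 36 = 0
x = −2 or x = −18, giving (−2, 28) and (−18, 12).

(−18, 12) and (−2, 28)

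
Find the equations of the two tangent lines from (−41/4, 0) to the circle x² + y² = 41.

Let a tangent through (−41/4, 0) have slope m. Its distance from (0, 0) must equal √41:
[m·(41/4) − (0)]² = 41(m² + 1)
25m² − 16 = 0, so m = 4/5 or m = −4/5.
With m = 4/5: 4x − 5y = −41. With m = −4/5: 4x + 5y = −41.

4x − 5y = −41 and 4x + 5y = −41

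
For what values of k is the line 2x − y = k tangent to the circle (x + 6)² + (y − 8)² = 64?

For a tangent, require d(centre, line) = r = 8.
|2·(−6) − 1·8 − k| / √5 = 8
|k − (−20)| = 8√5.

k = −20 ± 8√5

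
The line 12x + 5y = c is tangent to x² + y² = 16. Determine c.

For a tangent, require d(centre, line) = r = 4.
|12·0 + 5·0 − c| / √169 = 4
|c| = 4·13, so c = 52 or c = −52.

c = −52 or c = 52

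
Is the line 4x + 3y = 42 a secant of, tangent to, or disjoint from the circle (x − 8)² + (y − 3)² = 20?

d² = (4·8 + 3·3 − (42))²/25 = 1/25; r² = 20.
Since d² < r², the line cuts the circle twice.

secant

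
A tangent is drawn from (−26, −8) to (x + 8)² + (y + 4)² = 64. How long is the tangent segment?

Centre (−8, −4), r² = 64. |PO|² = (−18)² + (−4)² = 340.
Power of the point: PT² = |PO|² − r² = 276, so PT = 2√69.

2√69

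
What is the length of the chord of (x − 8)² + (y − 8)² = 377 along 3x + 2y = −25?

Express y = (−25 − 3x)/2 and substitute into the circle:
13x² + 182x + 429 = 0  ⟹  x² + 14x + 33 = 0
x = −3 or x = −11, giving (−3, −8) and (−11, 4).
|(−3, −8) − (−11, 4)| = √((8)² + (−12)²) = 4√13.

4√13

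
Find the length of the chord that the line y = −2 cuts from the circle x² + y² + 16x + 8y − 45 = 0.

22

From the line, y = −2. Substituting:
x² + 16x − 57 = 0
x = 3 or x = −19, giving (3, −2) and (−19, −2).
Chord length = distance between (3, −2) and (−19, −2) = √484 = 22.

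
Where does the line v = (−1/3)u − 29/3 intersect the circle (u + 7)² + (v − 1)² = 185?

(−20, −3) and (1, −10)

Express v = (−29 − u)/3 and substitute into the circle:
10u² + 190u − 200 = 0  ⟹  u² + 19u − 20 = 0
u = 1 or u = −20, giving (1, −10) and (−20, −3).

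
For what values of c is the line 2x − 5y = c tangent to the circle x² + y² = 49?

The line touches the circle iff its distance from (0, 0) is 7:
|2·0 − 5·0 − c| / √29 = 7
|c| = 7√29.

c = ±7√29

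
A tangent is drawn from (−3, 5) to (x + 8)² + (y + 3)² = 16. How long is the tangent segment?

√73

The centre is (−8, −3) and r = 4. The square of the distance from P to the centre is 25 + 64 = 89.
Power of the point: PT² = |PO|² − r² = 73, so PT = √73.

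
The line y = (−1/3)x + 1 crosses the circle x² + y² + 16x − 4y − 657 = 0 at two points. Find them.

(−33, 12) and (18, −5)

From the line, y = (3 − x)/3. Substituting:
10x² + 150x − 5940 = 0  ⟹  x² + 15x − 594 = 0
x = 18 or x = −33, giving (18, −5) and (−33, 12).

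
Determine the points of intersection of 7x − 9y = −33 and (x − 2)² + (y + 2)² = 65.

(−6, −1) and (3, 6)

Substitute y = (33 + 7x)/9:
130x² + 390x − 2340 = 0  ⟹  x² + 3x − 18 = 0
x = 3 or x = −6, giving (3, 6) and (−6, −1).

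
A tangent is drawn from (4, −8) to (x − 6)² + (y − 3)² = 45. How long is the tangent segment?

4√5

Centre (6, 3), r² = 45. |PO|² = (−2)² + (−11)² = 125.
The tangent meets the radius at right angles, so tangent² = |PO|² − r² = 125 − 45 = 80.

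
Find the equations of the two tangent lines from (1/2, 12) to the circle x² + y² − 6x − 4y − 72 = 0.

Write the tangent as mx − y + (12 − m·(1/2)) = 0 and set its distance from the centre to √85:
(5/2m − (−10))² = 85(m² + 1)
63m² − 40m − 12 = 0, so m = −2/9 or m = 6/7.
With m = −2/9: 2x + 9y = 109. With m = 6/7: 6x − 7y = −81.

2x + 9y = 109 and 6x − 7y = −81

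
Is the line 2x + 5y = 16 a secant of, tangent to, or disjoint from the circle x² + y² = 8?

Substituting the line into the circle gives 29x² − 64x + 56 = 0.
Δ = 4096 − 6496 = −2400.
No real roots: the line does not meet the circle.

disjoint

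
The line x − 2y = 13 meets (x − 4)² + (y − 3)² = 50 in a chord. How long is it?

Centre (4, 3), r² = 50. Perpendicular distance d from centre to line = |−15| / √5 = 15/√5.
Chord = 2√(r² − d²) = 2·√(5) = 2√5.

2√5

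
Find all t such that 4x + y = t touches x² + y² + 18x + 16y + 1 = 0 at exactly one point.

For a tangent, require d(centre, line) = r = 12.
|4·(−9) + 1·(−8) − t| / √17 = 12
|t − (−44)| = 12√17.

t = −44 ± 12√17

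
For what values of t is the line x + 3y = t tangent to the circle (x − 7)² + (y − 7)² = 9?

For a tangent, require d(centre, line) = r = 3.
|1·7 + 3·7 − t| / √10 = 3
|t − (28)| = 3√10.

t = 28 ± 3√10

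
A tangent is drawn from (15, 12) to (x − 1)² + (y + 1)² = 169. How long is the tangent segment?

Centre (1, −1), r² = 169. |PO|² = (14)² + (13)² = 365.
Power of the point: PT² = |PO|² − r² = 196, so PT = 14.

14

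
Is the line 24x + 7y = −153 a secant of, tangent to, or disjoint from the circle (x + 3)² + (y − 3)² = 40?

Centre (−3, 3), r² = 40. Distance² from centre to line = (102)²/625 = 10404/625.
Since d² < r², the line cuts the circle twice.

secant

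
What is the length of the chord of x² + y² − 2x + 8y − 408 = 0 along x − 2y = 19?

18√5

The distance from (1, −4) to the line is 10/√5, and r² = 425.
Half the chord is √(r² − d²) = √(405), so the full chord is 18√5.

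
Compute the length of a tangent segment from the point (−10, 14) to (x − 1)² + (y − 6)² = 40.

√145

Centre (1, 6), r² = 40. |PO|² = (−11)² + (8)² = 185.
The tangent meets the radius at right angles, so tangent² = |PO|² − r² = 185 − 40 = 145.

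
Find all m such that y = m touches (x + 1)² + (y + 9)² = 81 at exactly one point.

The line touches the circle iff its distance from (−1, −9) is 9:
|0·(−1) + 1·(−9) − m| / √1 = 9
|m − (−9)| = 9, so m = 0 or m = −18.

m = −18 or m = 0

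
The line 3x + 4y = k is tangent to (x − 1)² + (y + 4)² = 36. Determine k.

The line touches the circle iff its distance from (1, −4) is 6:
|3·1 + 4·(−4) − k| / √25 = 6
|k − (−13)| = 6·5, so k = 17 or k = −43.

k = −43 or k = 17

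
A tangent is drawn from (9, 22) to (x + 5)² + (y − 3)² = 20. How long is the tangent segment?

Centre (−5, 3), r² = 20. |PO|² = (14)² + (19)² = 557.
Power of the point: PT² = |PO|² − r² = 537, so PT = √537.

√537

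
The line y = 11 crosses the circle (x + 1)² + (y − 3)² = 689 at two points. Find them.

(−26, 11) and (24, 11)

From the line, y = 11. Substituting:
x² + 2x − 624 = 0
x = 24 or x = −26, giving (24, 11) and (−26, 11).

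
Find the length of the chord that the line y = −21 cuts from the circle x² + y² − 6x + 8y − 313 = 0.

Centre (3, −4), r² = 338. Perpendicular distance d from centre to line = |17| / √1 = 17.
Half the chord is √(r² − d²) = √(49), so the full chord is 14.

14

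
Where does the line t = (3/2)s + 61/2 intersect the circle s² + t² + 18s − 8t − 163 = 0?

Express t = (61 + 3s)/2 and substitute into the circle:
13s² + 390s + 2093 = 0  ⟹  s² + 30s + 161 = 0
s = −7 or s = −23, giving (−7, 20) and (−23, −4).

(−23, −4) and (−7, 20)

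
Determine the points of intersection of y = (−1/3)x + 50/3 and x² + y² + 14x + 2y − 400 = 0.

Express y = (50 − x)/3 and substitute into the circle:
10x² + 20x − 800 = 0  ⟹  x² + 2x − 80 = 0
x = 8 or x = −10, giving (8, 14) and (−10, 20).

(−10, 20) and (8, 14)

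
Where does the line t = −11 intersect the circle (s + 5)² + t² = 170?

Substitute t = −11:
s² + 10s − 24 = 0
s = 2 or s = −12, giving (2, −11) and (−12, −11).

(−12, −11) and (2, −11)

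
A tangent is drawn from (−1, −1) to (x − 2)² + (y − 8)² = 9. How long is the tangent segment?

9

Centre (2, 8), r² = 9. |PO|² = (−3)² + (−9)² = 90.
Power of the point: PT² = |PO|² − r² = 81, so PT = 9.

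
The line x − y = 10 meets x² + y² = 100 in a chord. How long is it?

10√2

The distance from (0, 0) to the line is 10/√2, and r² = 100.
Chord = 2√(r² − d²) = 2·√(50) = 10√2.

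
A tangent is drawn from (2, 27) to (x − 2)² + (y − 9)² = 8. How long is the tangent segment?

With centre O = (2, 9), |OP|² = 324 and r² = 8.
Power of the point: PT² = |PO|² − r² = 316, so PT = 2√79.

2√79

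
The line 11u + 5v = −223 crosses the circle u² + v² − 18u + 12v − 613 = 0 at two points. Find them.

Express v = (−223 − 11u)/5 and substitute into the circle:
146u² + 3796u + 21024 = 0  ⟹  u² + 26u + 144 = 0
u = −8 or u = −18, giving (−8, −27) and (−18, −5).

(−18, −5) and (−8, −27)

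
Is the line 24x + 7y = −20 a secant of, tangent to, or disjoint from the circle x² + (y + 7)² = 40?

secant

Centre (0, −7), r² = 40. Distance² from centre to line = (−29)²/625 = 841/625.
Since d² < r², the line cuts the circle twice.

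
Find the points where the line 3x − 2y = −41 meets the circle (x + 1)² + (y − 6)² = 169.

(−13, 1) and (−1, 19)

Substitute y = (41 + 3x)/2:
13x² + 182x + 169 = 0  ⟹  x² + 14x + 13 = 0
x = −1 or x = −13, giving (−1, 19) and (−13, 1).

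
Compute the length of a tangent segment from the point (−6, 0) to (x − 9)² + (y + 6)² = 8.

√253

With centre O = (9, −6), |OP|² = 261 and r² = 8.
The tangent meets the radius at right angles, so tangent² = |PO|² − r² = 261 − 8 = 253.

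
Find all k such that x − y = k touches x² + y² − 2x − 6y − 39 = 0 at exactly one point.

The line touches the circle iff its distance from (1, 3) is 7:
|1·1 − 1·3 − k| / √2 = 7
|k − (−2)| = 7√2.

k = −2 ± 7√2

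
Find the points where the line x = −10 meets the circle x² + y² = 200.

The line gives x = −10. Substituting into the circle:
y² − 100 = 0
y = 10 or y = −10, giving (−10, 10) and (−10, −10).

(−10, −10) and (−10, 10)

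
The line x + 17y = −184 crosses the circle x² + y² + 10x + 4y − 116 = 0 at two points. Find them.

(−14, −10) and (3, −11)

Substitute y = (−184 − x)/17:
290x² + 3190x − 12180 = 0  ⟹  x² + 11x − 42 = 0
x = 3 or x = −14, giving (3, −11) and (−14, −10).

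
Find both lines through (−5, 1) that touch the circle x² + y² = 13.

3x + 2y = −13 and 2x − 3y = −13

Write the tangent as mx − y + (1 − m·(−5)) = 0 and set its distance from the centre to √13:
(5m − (−1))² = 13(m² + 1)
6m² + 5m − 6 = 0, so m = −3/2 or m = 2/3.
Through (−5, 1) these give 3x + 2y = −13 and 2x − 3y = −13.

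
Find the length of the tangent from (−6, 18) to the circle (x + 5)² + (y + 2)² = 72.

Centre (−5, −2), r² = 72. |PO|² = (−1)² + (20)² = 401.
Power of the point: PT² = |PO|² − r² = 329, so PT = √329.

√329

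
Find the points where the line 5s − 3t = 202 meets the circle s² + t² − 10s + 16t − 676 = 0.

(23, −29) and (32, −14)

From the line, t = (−202 + 5s)/3. Substituting:
34s² − 1870s + 25024 = 0  ⟹  s² − 55s + 736 = 0
s = 32 or s = 23, giving (32, −14) and (23, −29).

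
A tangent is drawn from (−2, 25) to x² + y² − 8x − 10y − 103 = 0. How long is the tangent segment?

The centre is (4, 5) and r = 12. The square of the distance from P to the centre is 36 + 400 = 436.
Power of the point: PT² = |PO|² − r² = 292, so PT = 2√73.

2√73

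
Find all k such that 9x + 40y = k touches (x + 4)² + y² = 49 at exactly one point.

The line touches the circle iff its distance from (−4, 0) is 7:
|9·(−4) + 40·0 − k| / √1681 = 7
|k − (−36)| = 7·41, so k = 251 or k = −323.

k = −323 or k = 251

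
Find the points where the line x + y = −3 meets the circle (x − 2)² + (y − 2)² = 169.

From the line, y = −x − 3. Substituting:
2x² + 6x − 140 = 0  ⟹  x² + 3x − 70 = 0
x = 7 or x = −10, giving (7, −10) and (−10, 7).

(−10, 7) and (7, −10)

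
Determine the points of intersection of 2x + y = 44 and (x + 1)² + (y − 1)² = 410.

(16, 12) and (18, 8)

Substitute y = −2x + 44:
5x² − 170x + 1440 = 0  ⟹  x² − 34x + 288 = 0
x = 18 or x = 16, giving (18, 8) and (16, 12).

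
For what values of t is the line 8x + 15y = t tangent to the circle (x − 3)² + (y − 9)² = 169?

t = −62 or t = 380

The line touches the circle iff its distance from (3, 9) is 13:
|8·3 + 15·9 − t| / √289 = 13
|t − (159)| = 13·17, so t = 380 or t = −62.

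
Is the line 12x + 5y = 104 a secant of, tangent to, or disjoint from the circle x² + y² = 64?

d² = (12·0 + 5·0 − (104))²/169 = 64; r² = 64.
Since d² = r², the line is tangent.

tangent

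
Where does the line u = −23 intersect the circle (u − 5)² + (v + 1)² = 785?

The line gives u = −23. Substituting into the circle:
v² + 2v = 0
v = 0 or v = −2, giving (−23, 0) and (−23, −2).

(−23, −2) and (−23, 0)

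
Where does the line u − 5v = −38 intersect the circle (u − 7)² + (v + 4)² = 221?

(−3, 7) and (12, 10)

From the line, v = (38 + u)/5. Substituting:
26u² − 234u − 936 = 0  ⟹  u² − 9u − 36 = 0
u = 12 or u = −3, giving (12, 10) and (−3, 7).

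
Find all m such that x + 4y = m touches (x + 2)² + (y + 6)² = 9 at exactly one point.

m = −26 ± 3√17

Tangency holds when the distance from the centre (−2, −6) to the line equals the radius 3:
|1·(−2) + 4·(−6) − m| / √17 = 3
|m − (−26)| = 3√17.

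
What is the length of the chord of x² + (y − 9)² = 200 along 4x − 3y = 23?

20

Centre (0, 9), r² = 200. Perpendicular distance d from centre to line = |−50| / √25 = 50/√25.
Half the chord is √(r² − d²) = √(100), so the full chord is 20.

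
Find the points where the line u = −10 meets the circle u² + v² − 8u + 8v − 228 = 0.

The line gives u = −10. Substituting into the circle:
v² + 8v − 48 = 0
v = 4 or v = −12, giving (−10, 4) and (−10, −12).

(−10, −12) and (−10, 4)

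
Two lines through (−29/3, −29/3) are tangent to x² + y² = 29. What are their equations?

Let a tangent through (−29/3, −29/3) have slope m. Its distance from (0, 0) must equal √29:
(29/3m − (29/3))² = 29(m² + 1)
10m² − 29m + 10 = 0, so m = 5/2 or m = 2/5.
Through (−29/3, −29/3) these give 5x − 2y = −29 and 2x − 5y = 29.

5x − 2y = −29 and 2x − 5y = 29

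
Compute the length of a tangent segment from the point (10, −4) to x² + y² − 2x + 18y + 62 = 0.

Centre (1, −9), r² = 20. |PO|² = (9)² + (5)² = 106.
Power of the point: PT² = |PO|² − r² = 86, so PT = √86.

√86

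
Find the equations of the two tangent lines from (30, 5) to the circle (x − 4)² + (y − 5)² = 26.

x + 5y = 55 and x − 5y = 5

A line y − (5) = m(x − (30)) is tangent when its distance from (4, 5) is √26:
[m·(−26) − (0)]² = 26(m² + 1)
25m² − 1 = 0, so m = −1/5 or m = 1/5.
With m = −1/5: x + 5y = 55. With m = 1/5: x − 5y = 5.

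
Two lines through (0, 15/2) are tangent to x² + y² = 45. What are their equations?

Write the tangent as mx − y + (15/2 − m·(0)) = 0 and set its distance from the centre to 3√5:
[m·(0) − (−15/2)]² = 45(m² + 1)
4m² − 1 = 0, so m = 1/2 or m = −1/2.
With m = 1/2: x − 2y = −15. With m = −1/2: x + 2y = 15.

x − 2y = −15 and x + 2y = 15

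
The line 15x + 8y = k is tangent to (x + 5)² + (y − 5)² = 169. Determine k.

Tangency holds when the distance from the centre (−5, 5) to the line equals the radius 13:
|15·(−5) + 8·5 − k| / √289 = 13
|k − (−35)| = 13·17, so k = 186 or k = −256.

k = −256 or k = 186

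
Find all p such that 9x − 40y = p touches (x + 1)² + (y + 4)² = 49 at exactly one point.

The line touches the circle iff its distance from (−1, −4) is 7:
|9·(−1) − 40·(−4) − p| / √1681 = 7
|p − (151)| = 7·41, so p = 438 or p = −136.

p = −136 or p = 438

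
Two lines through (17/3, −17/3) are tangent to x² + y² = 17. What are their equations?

Let a tangent through (17/3, −17/3) have slope m. Its distance from (0, 0) must equal √17:
[m·(−17/3) − (17/3)]² = 17(m² + 1)
4m² + 17m + 4 = 0, so m = −4 or m = −1/4.
Through (17/3, −17/3) these give 4x + y = 17 and x + 4y = −17.

4x + y = 17 and x + 4y = −17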